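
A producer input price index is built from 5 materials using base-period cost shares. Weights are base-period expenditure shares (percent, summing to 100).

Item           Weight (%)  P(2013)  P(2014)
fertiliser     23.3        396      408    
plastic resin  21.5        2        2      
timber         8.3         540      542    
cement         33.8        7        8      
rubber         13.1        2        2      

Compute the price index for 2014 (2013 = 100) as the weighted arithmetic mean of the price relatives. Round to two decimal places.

105.57

fertiliser: 23.3 × (408/396) = 23.3 × 1.030303 = 24.0061
plastic resin: 21.5 × (2/2) = 21.5 × 1.000000 = 21.5000
timber: 8.3 × (542/540) = 8.3 × 1.003704 = 8.3307
cement: 33.8 × (8/7) = 33.8 × 1.142857 = 38.6286
rubber: 13.1 × (2/2) = 13.1 × 1.000000 = 13.1000
Index = Σ wᵢ·(p₁ᵢ/p₀ᵢ) = 24.0061 + 21.5000 + 8.3307 + 38.6286 + 13.1000 = 105.5654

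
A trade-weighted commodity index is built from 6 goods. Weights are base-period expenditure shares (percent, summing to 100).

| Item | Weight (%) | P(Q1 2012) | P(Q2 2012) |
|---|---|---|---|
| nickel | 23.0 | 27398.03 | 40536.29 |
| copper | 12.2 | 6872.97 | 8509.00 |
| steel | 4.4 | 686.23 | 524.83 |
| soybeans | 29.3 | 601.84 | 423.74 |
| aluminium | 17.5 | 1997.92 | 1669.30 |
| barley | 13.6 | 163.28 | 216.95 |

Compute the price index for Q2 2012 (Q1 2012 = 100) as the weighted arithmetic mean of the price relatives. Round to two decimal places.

nickel: 23.0 × (40536.29/27398.03) = 23.0 × 1.479533 = 34.0293
copper: 12.2 × (8509.00/6872.97) = 12.2 × 1.238038 = 15.1041
steel: 4.4 × (524.83/686.23) = 4.4 × 0.764802 = 3.3651
soybeans: 29.3 × (423.74/601.84) = 29.3 × 0.704074 = 20.6294
aluminium: 17.5 × (1669.30/1997.92) = 17.5 × 0.835519 = 14.6216
barley: 13.6 × (216.95/163.28) = 13.6 × 1.328699 = 18.0703
Index = Σ wᵢ·(p₁ᵢ/p₀ᵢ) = 34.0293 + 15.1041 + 3.3651 + 20.6294 + 14.6216 + 18.0703 = 105.8197

105.82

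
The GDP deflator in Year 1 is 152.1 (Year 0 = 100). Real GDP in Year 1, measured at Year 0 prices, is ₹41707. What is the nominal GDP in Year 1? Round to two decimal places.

Nominal = Real × (Index/100) = 41707 × (152.1/100)
        = 41707 × 1.521 = 63436.3470

63436.35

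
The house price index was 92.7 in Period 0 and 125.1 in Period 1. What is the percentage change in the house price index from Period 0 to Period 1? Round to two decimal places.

Change = (125.1 − 92.7) / 92.7 × 100
       = 32.4 / 92.7 × 100 = 34.9515%

34.95%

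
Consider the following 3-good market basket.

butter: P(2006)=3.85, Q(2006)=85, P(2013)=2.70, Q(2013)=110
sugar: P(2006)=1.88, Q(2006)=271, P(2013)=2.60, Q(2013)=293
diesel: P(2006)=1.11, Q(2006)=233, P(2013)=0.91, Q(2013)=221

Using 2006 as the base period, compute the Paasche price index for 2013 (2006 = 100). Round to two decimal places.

103.30

Paasche price index uses current-period quantities as weights.
ΣP(2013)·Q(2013) = 2.70×110 + 2.60×293 + 0.91×221 = 297 + 761.8 + 201.11 = 1259.91
ΣP(2006)·Q(2013) = 3.85×110 + 1.88×293 + 1.11×221 = 423.5 + 550.84 + 245.31 = 1219.65
Index = 1259.91 / 1219.65 × 100 = 103.3009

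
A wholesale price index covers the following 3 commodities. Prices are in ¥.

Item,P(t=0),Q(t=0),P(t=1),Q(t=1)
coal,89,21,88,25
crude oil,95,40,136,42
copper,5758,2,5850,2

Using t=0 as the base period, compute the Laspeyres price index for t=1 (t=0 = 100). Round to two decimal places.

Laspeyres price index uses base-period quantities as weights.
ΣP(t=1)·Q(t=0) = 88×21 + 136×40 + 5850×2 = 1848 + 5440 + 11700 = 18988
ΣP(t=0)·Q(t=0) = 89×21 + 95×40 + 5758×2 = 1869 + 3800 + 11516 = 17185
Index = 18988 / 17185 × 100 = 110.4917

110.49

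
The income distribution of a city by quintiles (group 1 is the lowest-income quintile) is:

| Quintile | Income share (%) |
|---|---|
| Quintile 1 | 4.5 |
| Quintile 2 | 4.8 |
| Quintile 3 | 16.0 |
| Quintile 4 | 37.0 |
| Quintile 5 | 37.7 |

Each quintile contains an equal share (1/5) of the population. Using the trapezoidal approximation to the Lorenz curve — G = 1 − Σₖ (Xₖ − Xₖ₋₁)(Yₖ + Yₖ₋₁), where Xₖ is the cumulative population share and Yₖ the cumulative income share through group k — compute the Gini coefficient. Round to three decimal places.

Cumulative income shares Yₖ: 0.0450, 0.0930, 0.2530, 0.6230, 1.0000
Σ (Xₖ−Xₖ₋₁)(Yₖ+Yₖ₋₁) = (1/5)(0.0450+0.0000) + (1/5)(0.0930+0.0450) + (1/5)(0.2530+0.0930) + (1/5)(0.6230+0.2530) + (1/5)(1.0000+0.6230)
  = 0.0090 + 0.0276 + 0.0692 + 0.1752 + 0.3246 = 0.6056
G = 1 − 0.6056 = 0.3944

0.394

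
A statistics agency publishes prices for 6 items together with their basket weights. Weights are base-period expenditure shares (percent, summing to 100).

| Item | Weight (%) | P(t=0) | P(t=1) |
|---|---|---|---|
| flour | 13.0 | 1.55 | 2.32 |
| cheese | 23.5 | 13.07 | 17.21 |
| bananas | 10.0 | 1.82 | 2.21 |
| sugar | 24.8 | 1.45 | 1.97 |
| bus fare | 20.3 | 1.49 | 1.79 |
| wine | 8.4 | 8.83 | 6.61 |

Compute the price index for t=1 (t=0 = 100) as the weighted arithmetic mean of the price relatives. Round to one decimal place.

126.9

flour: 13.0 × (2.32/1.55) = 13.0 × 1.496774 = 19.4581
cheese: 23.5 × (17.21/13.07) = 23.5 × 1.316756 = 30.9438
bananas: 10.0 × (2.21/1.82) = 10.0 × 1.214286 = 12.1429
sugar: 24.8 × (1.97/1.45) = 24.8 × 1.358621 = 33.6938
bus fare: 20.3 × (1.79/1.49) = 20.3 × 1.201342 = 24.3872
wine: 8.4 × (6.61/8.83) = 8.4 × 0.748584 = 6.2881
Index = Σ wᵢ·(p₁ᵢ/p₀ᵢ) = 19.4581 + 30.9438 + 12.1429 + 33.6938 + 24.3872 + 6.2881 = 126.9138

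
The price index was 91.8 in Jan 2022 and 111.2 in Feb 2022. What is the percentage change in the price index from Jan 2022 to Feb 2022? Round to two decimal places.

21.13%

Change = (111.2 − 91.8) / 91.8 × 100
       = 19.4 / 91.8 × 100 = 21.1329%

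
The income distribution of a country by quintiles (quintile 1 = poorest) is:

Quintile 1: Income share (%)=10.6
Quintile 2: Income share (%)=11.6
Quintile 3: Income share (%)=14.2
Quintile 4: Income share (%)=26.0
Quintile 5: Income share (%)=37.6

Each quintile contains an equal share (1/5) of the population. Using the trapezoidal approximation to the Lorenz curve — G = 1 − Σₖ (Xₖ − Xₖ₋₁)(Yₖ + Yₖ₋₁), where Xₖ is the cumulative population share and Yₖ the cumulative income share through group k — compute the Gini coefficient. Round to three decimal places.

Cumulative income shares Yₖ: 0.1060, 0.2220, 0.3640, 0.6240, 1.0000
Σ (Xₖ−Xₖ₋₁)(Yₖ+Yₖ₋₁) = (1/5)(0.1060+0.0000) + (1/5)(0.2220+0.1060) + (1/5)(0.3640+0.2220) + (1/5)(0.6240+0.3640) + (1/5)(1.0000+0.6240)
  = 0.0212 + 0.0656 + 0.1172 + 0.1976 + 0.3248 = 0.7264
G = 1 − 0.7264 = 0.2736

0.274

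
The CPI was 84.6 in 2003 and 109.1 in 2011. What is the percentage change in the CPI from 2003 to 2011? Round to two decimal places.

Change = (109.1 − 84.6) / 84.6 × 100
       = 24.5 / 84.6 × 100 = 28.9598%

28.96%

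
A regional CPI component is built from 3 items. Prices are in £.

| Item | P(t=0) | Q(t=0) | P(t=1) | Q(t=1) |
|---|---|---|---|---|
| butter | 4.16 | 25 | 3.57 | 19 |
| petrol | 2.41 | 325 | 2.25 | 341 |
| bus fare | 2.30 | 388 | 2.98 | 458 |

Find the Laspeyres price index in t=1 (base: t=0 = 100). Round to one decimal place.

Laspeyres price index uses base-period quantities as weights.
ΣP(t=1)·Q(t=0) = 3.57×25 + 2.25×325 + 2.98×388 = 89.25 + 731.25 + 1156.24 = 1976.74
ΣP(t=0)·Q(t=0) = 4.16×25 + 2.41×325 + 2.30×388 = 104 + 783.25 + 892.4 = 1779.65
Index = 1976.74 / 1779.65 × 100 = 111.0746

111.1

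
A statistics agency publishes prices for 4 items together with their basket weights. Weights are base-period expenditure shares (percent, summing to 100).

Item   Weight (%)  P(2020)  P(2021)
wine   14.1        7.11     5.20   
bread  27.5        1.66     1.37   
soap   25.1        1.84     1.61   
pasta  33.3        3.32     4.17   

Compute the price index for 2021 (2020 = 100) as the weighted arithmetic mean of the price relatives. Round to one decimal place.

wine: 14.1 × (5.20/7.11) = 14.1 × 0.731364 = 10.3122
bread: 27.5 × (1.37/1.66) = 27.5 × 0.825301 = 22.6958
soap: 25.1 × (1.61/1.84) = 25.1 × 0.875000 = 21.9625
pasta: 33.3 × (4.17/3.32) = 33.3 × 1.256024 = 41.8256
Index = Σ wᵢ·(p₁ᵢ/p₀ᵢ) = 10.3122 + 22.6958 + 21.9625 + 41.8256 = 96.7961

96.8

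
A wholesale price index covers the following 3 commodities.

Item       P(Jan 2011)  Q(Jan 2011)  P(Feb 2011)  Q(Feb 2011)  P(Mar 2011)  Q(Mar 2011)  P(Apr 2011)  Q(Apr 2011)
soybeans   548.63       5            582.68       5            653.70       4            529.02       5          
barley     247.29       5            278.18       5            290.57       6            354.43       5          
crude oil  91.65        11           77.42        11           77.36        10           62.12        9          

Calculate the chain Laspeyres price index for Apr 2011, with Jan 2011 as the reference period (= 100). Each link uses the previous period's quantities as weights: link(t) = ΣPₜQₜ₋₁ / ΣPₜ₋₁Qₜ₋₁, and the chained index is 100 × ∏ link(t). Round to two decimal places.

Link Jan 2011→Feb 2011:
ΣP(Feb 2011)Q(Jan 2011) = 582.68×5 + 278.18×5 + 77.42×11 = 2913.4 + 1390.9 + 851.62 = 5155.92
ΣP(Jan 2011)Q(Jan 2011) = 548.63×5 + 247.29×5 + 91.65×11 = 2743.15 + 1236.45 + 1008.15 = 4987.75
link = 5155.92/4987.75 = 1.033717
Link Feb 2011→Mar 2011:
ΣP(Mar 2011)Q(Feb 2011) = 653.70×5 + 290.57×5 + 77.36×11 = 3268.5 + 1452.85 + 850.96 = 5572.31
ΣP(Feb 2011)Q(Feb 2011) = 582.68×5 + 278.18×5 + 77.42×11 = 2913.4 + 1390.9 + 851.62 = 5155.92
link = 5572.31/5155.92 = 1.080760
Link Mar 2011→Apr 2011:
ΣP(Apr 2011)Q(Mar 2011) = 529.02×4 + 354.43×6 + 62.12×10 = 2116.08 + 2126.58 + 621.2 = 4863.86
ΣP(Mar 2011)Q(Mar 2011) = 653.70×4 + 290.57×6 + 77.36×10 = 2614.8 + 1743.42 + 773.6 = 5131.82
link = 4863.86/5131.82 = 0.947785
Chained index = 100 × 1.033717 × 1.080760 × 0.947785 = 105.8864

105.89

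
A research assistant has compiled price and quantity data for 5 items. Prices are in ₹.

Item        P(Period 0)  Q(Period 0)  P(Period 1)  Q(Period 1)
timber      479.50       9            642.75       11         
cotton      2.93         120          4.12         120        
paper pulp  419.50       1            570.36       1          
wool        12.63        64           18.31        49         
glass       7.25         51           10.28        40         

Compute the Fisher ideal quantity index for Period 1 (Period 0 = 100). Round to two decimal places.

Laspeyres component (base-period weights):
ΣP(Period 0)Q(Period 1) = 479.50×11 + 2.93×120 + 419.50×1 + 12.63×49 + 7.25×40 = 5274.5 + 351.6 + 419.5 + 618.87 + 290 = 6954.47
ΣP(Period 0)Q(Period 0) = 479.50×9 + 2.93×120 + 419.50×1 + 12.63×64 + 7.25×51 = 4315.5 + 351.6 + 419.5 + 808.32 + 369.75 = 6264.67
L = 6954.47 / 6264.67 × 100 = 111.0110
Paasche component (current-period weights):
ΣP(Period 1)Q(Period 1) = 642.75×11 + 4.12×120 + 570.36×1 + 18.31×49 + 10.28×40 = 7070.25 + 494.4 + 570.36 + 897.19 + 411.2 = 9443.4
ΣP(Period 1)Q(Period 0) = 642.75×9 + 4.12×120 + 570.36×1 + 18.31×64 + 10.28×51 = 5784.75 + 494.4 + 570.36 + 1171.84 + 524.28 = 8545.63
P = 9443.4 / 8545.63 × 100 = 110.5056
Fisher = √(L × P) = √(111.0110 × 110.5056) = 110.7580

110.76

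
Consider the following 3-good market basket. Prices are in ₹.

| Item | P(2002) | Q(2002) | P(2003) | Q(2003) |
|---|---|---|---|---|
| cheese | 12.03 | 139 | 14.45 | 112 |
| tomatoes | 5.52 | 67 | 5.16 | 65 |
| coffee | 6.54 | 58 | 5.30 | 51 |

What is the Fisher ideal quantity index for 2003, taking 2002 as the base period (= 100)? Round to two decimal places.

Laspeyres component (base-period weights):
ΣP(2002)Q(2003) = 12.03×112 + 5.52×65 + 6.54×51 = 1347.36 + 358.8 + 333.54 = 2039.7
ΣP(2002)Q(2002) = 12.03×139 + 5.52×67 + 6.54×58 = 1672.17 + 369.84 + 379.32 = 2421.33
L = 2039.7 / 2421.33 × 100 = 84.2388
Paasche component (current-period weights):
ΣP(2003)Q(2003) = 14.45×112 + 5.16×65 + 5.30×51 = 1618.4 + 335.4 + 270.3 = 2224.1
ΣP(2003)Q(2002) = 14.45×139 + 5.16×67 + 5.30×58 = 2008.55 + 345.72 + 307.4 = 2661.67
P = 2224.1 / 2661.67 × 100 = 83.5603
Fisher = √(L × P) = √(84.2388 × 83.5603) = 83.8989

83.90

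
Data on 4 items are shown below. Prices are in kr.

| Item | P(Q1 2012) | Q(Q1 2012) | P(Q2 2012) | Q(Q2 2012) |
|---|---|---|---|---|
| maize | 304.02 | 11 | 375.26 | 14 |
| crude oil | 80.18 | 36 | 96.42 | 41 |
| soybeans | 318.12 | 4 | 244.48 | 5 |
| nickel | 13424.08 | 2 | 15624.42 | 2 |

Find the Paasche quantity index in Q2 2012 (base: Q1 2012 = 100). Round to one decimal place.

Paasche quantity index uses current-period prices as weights.
ΣP(Q2 2012)·Q(Q2 2012) = 375.26×14 + 96.42×41 + 244.48×5 + 15624.42×2 = 5253.64 + 3953.22 + 1222.4 + 31248.84 = 41678.1
ΣP(Q2 2012)·Q(Q1 2012) = 375.26×11 + 96.42×36 + 244.48×4 + 15624.42×2 = 4127.86 + 3471.12 + 977.92 + 31248.84 = 39825.74
Index = 41678.1 / 39825.74 × 100 = 104.6512

104.7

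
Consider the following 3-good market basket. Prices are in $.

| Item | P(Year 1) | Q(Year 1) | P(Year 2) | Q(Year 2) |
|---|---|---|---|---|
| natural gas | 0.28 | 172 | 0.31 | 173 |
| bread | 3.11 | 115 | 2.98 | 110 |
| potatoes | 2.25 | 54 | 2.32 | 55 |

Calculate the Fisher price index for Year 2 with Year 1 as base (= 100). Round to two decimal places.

98.92

Laspeyres component (base-period weights):
ΣP(Year 2)Q(Year 1) = 0.31×172 + 2.98×115 + 2.32×54 = 53.32 + 342.7 + 125.28 = 521.3
ΣP(Year 1)Q(Year 1) = 0.28×172 + 3.11×115 + 2.25×54 = 48.16 + 357.65 + 121.5 = 527.31
L = 521.3 / 527.31 × 100 = 98.8603
Paasche component (current-period weights):
ΣP(Year 2)Q(Year 2) = 0.31×173 + 2.98×110 + 2.32×55 = 53.63 + 327.8 + 127.6 = 509.03
ΣP(Year 1)Q(Year 2) = 0.28×173 + 3.11×110 + 2.25×55 = 48.44 + 342.1 + 123.75 = 514.29
P = 509.03 / 514.29 × 100 = 98.9772
Fisher = √(L × P) = √(98.8603 × 98.9772) = 98.9187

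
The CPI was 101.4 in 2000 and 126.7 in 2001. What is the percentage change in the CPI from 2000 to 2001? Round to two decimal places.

Change = (126.7 − 101.4) / 101.4 × 100
       = 25.3 / 101.4 × 100 = 24.9507%

24.95%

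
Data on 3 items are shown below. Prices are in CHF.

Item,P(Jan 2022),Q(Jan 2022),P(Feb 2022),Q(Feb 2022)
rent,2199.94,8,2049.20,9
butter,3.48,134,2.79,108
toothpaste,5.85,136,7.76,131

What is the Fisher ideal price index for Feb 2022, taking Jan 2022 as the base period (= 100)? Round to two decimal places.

Laspeyres component (base-period weights):
ΣP(Feb 2022)Q(Jan 2022) = 2049.20×8 + 2.79×134 + 7.76×136 = 16393.6 + 373.86 + 1055.36 = 17822.82
ΣP(Jan 2022)Q(Jan 2022) = 2199.94×8 + 3.48×134 + 5.85×136 = 17599.52 + 466.32 + 795.6 = 18861.44
L = 17822.82 / 18861.44 × 100 = 94.4934
Paasche component (current-period weights):
ΣP(Feb 2022)Q(Feb 2022) = 2049.20×9 + 2.79×108 + 7.76×131 = 18442.8 + 301.32 + 1016.56 = 19760.68
ΣP(Jan 2022)Q(Feb 2022) = 2199.94×9 + 3.48×108 + 5.85×131 = 19799.46 + 375.84 + 766.35 = 20941.65
P = 19760.68 / 20941.65 × 100 = 94.3607
Fisher = √(L × P) = √(94.4934 × 94.3607) = 94.4270

94.43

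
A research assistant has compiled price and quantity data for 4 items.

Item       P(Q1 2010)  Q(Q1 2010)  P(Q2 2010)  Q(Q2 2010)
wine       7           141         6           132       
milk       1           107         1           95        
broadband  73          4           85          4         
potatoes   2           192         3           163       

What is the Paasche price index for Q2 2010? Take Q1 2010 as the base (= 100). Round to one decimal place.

104.8

Paasche price index uses current-period quantities as weights.
ΣP(Q2 2010)·Q(Q2 2010) = 6×132 + 1×95 + 85×4 + 3×163 = 792 + 95 + 340 + 489 = 1716
ΣP(Q1 2010)·Q(Q2 2010) = 7×132 + 1×95 + 73×4 + 2×163 = 924 + 95 + 292 + 326 = 1637
Index = 1716 / 1637 × 100 = 104.8259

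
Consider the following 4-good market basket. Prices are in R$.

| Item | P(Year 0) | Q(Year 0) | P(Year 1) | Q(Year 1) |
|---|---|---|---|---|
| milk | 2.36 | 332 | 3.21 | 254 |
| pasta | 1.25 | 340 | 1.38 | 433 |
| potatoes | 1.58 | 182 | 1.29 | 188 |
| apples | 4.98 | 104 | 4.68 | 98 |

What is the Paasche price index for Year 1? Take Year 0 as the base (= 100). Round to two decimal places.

109.78

Paasche price index uses current-period quantities as weights.
ΣP(Year 1)·Q(Year 1) = 3.21×254 + 1.38×433 + 1.29×188 + 4.68×98 = 815.34 + 597.54 + 242.52 + 458.64 = 2114.04
ΣP(Year 0)·Q(Year 1) = 2.36×254 + 1.25×433 + 1.58×188 + 4.98×98 = 599.44 + 541.25 + 297.04 + 488.04 = 1925.77
Index = 2114.04 / 1925.77 × 100 = 109.7763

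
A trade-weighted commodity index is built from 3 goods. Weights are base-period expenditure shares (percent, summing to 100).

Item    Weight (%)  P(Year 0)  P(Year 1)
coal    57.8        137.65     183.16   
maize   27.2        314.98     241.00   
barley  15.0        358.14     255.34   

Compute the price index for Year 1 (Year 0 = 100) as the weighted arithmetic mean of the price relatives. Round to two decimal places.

108.42

coal: 57.8 × (183.16/137.65) = 57.8 × 1.330621 = 76.9099
maize: 27.2 × (241.00/314.98) = 27.2 × 0.765128 = 20.8115
barley: 15.0 × (255.34/358.14) = 15.0 × 0.712961 = 10.6944
Index = Σ wᵢ·(p₁ᵢ/p₀ᵢ) = 76.9099 + 20.8115 + 10.6944 = 108.4158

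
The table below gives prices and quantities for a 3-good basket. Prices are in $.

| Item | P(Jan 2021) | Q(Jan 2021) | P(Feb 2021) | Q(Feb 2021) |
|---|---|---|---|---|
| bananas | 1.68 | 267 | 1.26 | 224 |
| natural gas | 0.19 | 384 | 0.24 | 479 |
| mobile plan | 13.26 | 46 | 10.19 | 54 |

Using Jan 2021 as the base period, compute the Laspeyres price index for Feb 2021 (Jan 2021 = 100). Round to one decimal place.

79.3

Laspeyres price index uses base-period quantities as weights.
ΣP(Feb 2021)·Q(Jan 2021) = 1.26×267 + 0.24×384 + 10.19×46 = 336.42 + 92.16 + 468.74 = 897.32
ΣP(Jan 2021)·Q(Jan 2021) = 1.68×267 + 0.19×384 + 13.26×46 = 448.56 + 72.96 + 609.96 = 1131.48
Index = 897.32 / 1131.48 × 100 = 79.3050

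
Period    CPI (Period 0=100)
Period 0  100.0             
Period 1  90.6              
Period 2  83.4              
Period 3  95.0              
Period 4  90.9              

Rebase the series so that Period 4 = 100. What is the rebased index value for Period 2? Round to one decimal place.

91.7

Rebased(Period 2) = 83.4 / 90.9 × 100 = 91.7492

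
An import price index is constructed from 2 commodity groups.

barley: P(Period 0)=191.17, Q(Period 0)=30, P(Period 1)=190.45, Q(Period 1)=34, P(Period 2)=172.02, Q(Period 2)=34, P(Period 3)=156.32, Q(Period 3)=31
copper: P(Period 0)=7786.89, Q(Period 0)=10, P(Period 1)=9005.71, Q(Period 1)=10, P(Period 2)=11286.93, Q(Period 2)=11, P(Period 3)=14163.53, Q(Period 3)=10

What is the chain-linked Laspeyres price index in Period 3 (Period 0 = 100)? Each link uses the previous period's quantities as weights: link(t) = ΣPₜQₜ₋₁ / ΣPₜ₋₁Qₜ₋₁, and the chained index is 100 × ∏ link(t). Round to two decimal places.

Link Period 0→Period 1:
ΣP(Period 1)Q(Period 0) = 190.45×30 + 9005.71×10 = 5713.5 + 90057.1 = 95770.6
ΣP(Period 0)Q(Period 0) = 191.17×30 + 7786.89×10 = 5735.1 + 77868.9 = 83604
link = 95770.6/83604 = 1.145527
Link Period 1→Period 2:
ΣP(Period 2)Q(Period 1) = 172.02×34 + 11286.93×10 = 5848.68 + 112869.3 = 118717.98
ΣP(Period 1)Q(Period 1) = 190.45×34 + 9005.71×10 = 6475.3 + 90057.1 = 96532.4
link = 118717.98/96532.4 = 1.229825
Link Period 2→Period 3:
ΣP(Period 3)Q(Period 2) = 156.32×34 + 14163.53×11 = 5314.88 + 155798.83 = 161113.71
ΣP(Period 2)Q(Period 2) = 172.02×34 + 11286.93×11 = 5848.68 + 124156.23 = 130004.91
link = 161113.71/130004.91 = 1.239289
Chained index = 100 × 1.145527 × 1.229825 × 1.239289 = 174.5908

174.59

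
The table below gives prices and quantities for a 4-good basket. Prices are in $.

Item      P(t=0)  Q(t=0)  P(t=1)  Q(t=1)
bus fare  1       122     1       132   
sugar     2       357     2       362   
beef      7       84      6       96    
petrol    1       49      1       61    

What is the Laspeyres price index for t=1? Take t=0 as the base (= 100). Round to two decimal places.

94.30

Laspeyres price index uses base-period quantities as weights.
ΣP(t=1)·Q(t=0) = 1×122 + 2×357 + 6×84 + 1×49 = 122 + 714 + 504 + 49 = 1389
ΣP(t=0)·Q(t=0) = 1×122 + 2×357 + 7×84 + 1×49 = 122 + 714 + 588 + 49 = 1473
Index = 1389 / 1473 × 100 = 94.2974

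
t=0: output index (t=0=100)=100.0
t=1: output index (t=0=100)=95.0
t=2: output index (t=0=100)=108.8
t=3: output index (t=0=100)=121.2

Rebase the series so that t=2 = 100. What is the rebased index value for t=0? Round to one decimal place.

Rebased(t=0) = 100.0 / 108.8 × 100 = 91.9118

91.9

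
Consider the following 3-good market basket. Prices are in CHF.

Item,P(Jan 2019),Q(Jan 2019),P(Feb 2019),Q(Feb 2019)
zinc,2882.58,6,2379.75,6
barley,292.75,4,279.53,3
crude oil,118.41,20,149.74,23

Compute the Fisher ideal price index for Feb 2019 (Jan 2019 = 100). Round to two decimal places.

Laspeyres component (base-period weights):
ΣP(Feb 2019)Q(Jan 2019) = 2379.75×6 + 279.53×4 + 149.74×20 = 14278.5 + 1118.12 + 2994.8 = 18391.42
ΣP(Jan 2019)Q(Jan 2019) = 2882.58×6 + 292.75×4 + 118.41×20 = 17295.48 + 1171 + 2368.2 = 20834.68
L = 18391.42 / 20834.68 × 100 = 88.2731
Paasche component (current-period weights):
ΣP(Feb 2019)Q(Feb 2019) = 2379.75×6 + 279.53×3 + 149.74×23 = 14278.5 + 838.59 + 3444.02 = 18561.11
ΣP(Jan 2019)Q(Feb 2019) = 2882.58×6 + 292.75×3 + 118.41×23 = 17295.48 + 878.25 + 2723.43 = 20897.16
P = 18561.11 / 20897.16 × 100 = 88.8212
Fisher = √(L × P) = √(88.2731 × 88.8212) = 88.5467

88.55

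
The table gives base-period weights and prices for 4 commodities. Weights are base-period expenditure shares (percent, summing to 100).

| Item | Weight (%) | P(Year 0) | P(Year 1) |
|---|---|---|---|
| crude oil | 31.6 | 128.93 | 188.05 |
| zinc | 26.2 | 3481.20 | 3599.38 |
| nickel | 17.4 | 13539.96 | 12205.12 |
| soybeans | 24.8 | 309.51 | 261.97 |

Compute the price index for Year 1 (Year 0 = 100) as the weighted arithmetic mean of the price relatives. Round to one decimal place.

crude oil: 31.6 × (188.05/128.93) = 31.6 × 1.458543 = 46.0900
zinc: 26.2 × (3599.38/3481.20) = 26.2 × 1.033948 = 27.0894
nickel: 17.4 × (12205.12/13539.96) = 17.4 × 0.901415 = 15.6846
soybeans: 24.8 × (261.97/309.51) = 24.8 × 0.846402 = 20.9908
Index = Σ wᵢ·(p₁ᵢ/p₀ᵢ) = 46.0900 + 27.0894 + 15.6846 + 20.9908 = 109.8548

109.9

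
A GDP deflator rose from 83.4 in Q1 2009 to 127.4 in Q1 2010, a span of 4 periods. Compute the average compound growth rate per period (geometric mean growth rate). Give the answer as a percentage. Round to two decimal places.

Growth factor = (127.4/83.4)^(1/4) = (1.527578)^(1/4) = 1.111734
Growth rate = 1.111734 − 1 = 0.111734 = 11.1734%

11.17%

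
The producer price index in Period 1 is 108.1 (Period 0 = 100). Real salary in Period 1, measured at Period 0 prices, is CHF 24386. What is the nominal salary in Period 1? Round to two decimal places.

Nominal = Real × (Index/100) = 24386 × (108.1/100)
        = 24386 × 1.081 = 26361.2660

26361.27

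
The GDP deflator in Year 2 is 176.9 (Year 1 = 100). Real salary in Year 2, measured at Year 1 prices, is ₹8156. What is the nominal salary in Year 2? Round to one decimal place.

14428.0

Nominal = Real × (Index/100) = 8156 × (176.9/100)
        = 8156 × 1.769 = 14427.9640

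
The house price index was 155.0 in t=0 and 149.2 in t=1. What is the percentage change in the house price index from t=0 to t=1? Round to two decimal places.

-3.74%

Change = (149.2 − 155.0) / 155.0 × 100
       = -5.8 / 155.0 × 100 = -3.7419%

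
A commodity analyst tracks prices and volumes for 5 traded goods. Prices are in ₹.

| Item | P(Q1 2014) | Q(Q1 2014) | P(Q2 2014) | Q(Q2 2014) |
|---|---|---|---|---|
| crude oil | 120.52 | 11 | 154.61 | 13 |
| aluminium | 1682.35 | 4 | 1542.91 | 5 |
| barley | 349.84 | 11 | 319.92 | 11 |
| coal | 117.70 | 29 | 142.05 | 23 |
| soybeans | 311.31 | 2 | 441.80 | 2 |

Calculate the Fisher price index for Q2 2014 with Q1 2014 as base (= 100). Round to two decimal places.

102.12

Laspeyres component (base-period weights):
ΣP(Q2 2014)Q(Q1 2014) = 154.61×11 + 1542.91×4 + 319.92×11 + 142.05×29 + 441.80×2 = 1700.71 + 6171.64 + 3519.12 + 4119.45 + 883.6 = 16394.52
ΣP(Q1 2014)Q(Q1 2014) = 120.52×11 + 1682.35×4 + 349.84×11 + 117.70×29 + 311.31×2 = 1325.72 + 6729.4 + 3848.24 + 3413.3 + 622.62 = 15939.28
L = 16394.52 / 15939.28 × 100 = 102.8561
Paasche component (current-period weights):
ΣP(Q2 2014)Q(Q2 2014) = 154.61×13 + 1542.91×5 + 319.92×11 + 142.05×23 + 441.80×2 = 2009.93 + 7714.55 + 3519.12 + 3267.15 + 883.6 = 17394.35
ΣP(Q1 2014)Q(Q2 2014) = 120.52×13 + 1682.35×5 + 349.84×11 + 117.70×23 + 311.31×2 = 1566.76 + 8411.75 + 3848.24 + 2707.1 + 622.62 = 17156.47
P = 17394.35 / 17156.47 × 100 = 101.3865
Fisher = √(L × P) = √(102.8561 × 101.3865) = 102.1187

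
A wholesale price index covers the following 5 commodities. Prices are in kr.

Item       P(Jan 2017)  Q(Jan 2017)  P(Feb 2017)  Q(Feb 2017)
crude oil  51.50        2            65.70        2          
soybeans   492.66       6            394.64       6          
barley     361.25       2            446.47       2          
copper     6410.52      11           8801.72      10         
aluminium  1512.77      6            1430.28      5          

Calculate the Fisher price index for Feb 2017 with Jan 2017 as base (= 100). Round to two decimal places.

Laspeyres component (base-period weights):
ΣP(Feb 2017)Q(Jan 2017) = 65.70×2 + 394.64×6 + 446.47×2 + 8801.72×11 + 1430.28×6 = 131.4 + 2367.84 + 892.94 + 96818.92 + 8581.68 = 108792.78
ΣP(Jan 2017)Q(Jan 2017) = 51.50×2 + 492.66×6 + 361.25×2 + 6410.52×11 + 1512.77×6 = 103 + 2955.96 + 722.5 + 70515.72 + 9076.62 = 83373.8
L = 108792.78 / 83373.8 × 100 = 130.4880
Paasche component (current-period weights):
ΣP(Feb 2017)Q(Feb 2017) = 65.70×2 + 394.64×6 + 446.47×2 + 8801.72×10 + 1430.28×5 = 131.4 + 2367.84 + 892.94 + 88017.2 + 7151.4 = 98560.78
ΣP(Jan 2017)Q(Feb 2017) = 51.50×2 + 492.66×6 + 361.25×2 + 6410.52×10 + 1512.77×5 = 103 + 2955.96 + 722.5 + 64105.2 + 7563.85 = 75450.51
P = 98560.78 / 75450.51 × 100 = 130.6297
Fisher = √(L × P) = √(130.4880 × 130.6297) = 130.5588

130.56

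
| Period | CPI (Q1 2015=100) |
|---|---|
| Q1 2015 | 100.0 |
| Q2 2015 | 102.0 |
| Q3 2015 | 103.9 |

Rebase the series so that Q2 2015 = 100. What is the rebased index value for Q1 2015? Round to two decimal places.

Rebased(Q1 2015) = 100.0 / 102.0 × 100 = 98.0392

98.04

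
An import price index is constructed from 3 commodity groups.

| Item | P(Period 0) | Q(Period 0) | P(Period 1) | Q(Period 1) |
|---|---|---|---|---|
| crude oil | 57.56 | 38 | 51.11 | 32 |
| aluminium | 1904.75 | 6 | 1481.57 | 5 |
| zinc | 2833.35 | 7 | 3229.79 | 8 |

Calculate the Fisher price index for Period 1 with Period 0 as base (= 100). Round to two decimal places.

101.23

Laspeyres component (base-period weights):
ΣP(Period 1)Q(Period 0) = 51.11×38 + 1481.57×6 + 3229.79×7 = 1942.18 + 8889.42 + 22608.53 = 33440.13
ΣP(Period 0)Q(Period 0) = 57.56×38 + 1904.75×6 + 2833.35×7 = 2187.28 + 11428.5 + 19833.45 = 33449.23
L = 33440.13 / 33449.23 × 100 = 99.9728
Paasche component (current-period weights):
ΣP(Period 1)Q(Period 1) = 51.11×32 + 1481.57×5 + 3229.79×8 = 1635.52 + 7407.85 + 25838.32 = 34881.69
ΣP(Period 0)Q(Period 1) = 57.56×32 + 1904.75×5 + 2833.35×8 = 1841.92 + 9523.75 + 22666.8 = 34032.47
P = 34881.69 / 34032.47 × 100 = 102.4953
Fisher = √(L × P) = √(99.9728 × 102.4953) = 101.2262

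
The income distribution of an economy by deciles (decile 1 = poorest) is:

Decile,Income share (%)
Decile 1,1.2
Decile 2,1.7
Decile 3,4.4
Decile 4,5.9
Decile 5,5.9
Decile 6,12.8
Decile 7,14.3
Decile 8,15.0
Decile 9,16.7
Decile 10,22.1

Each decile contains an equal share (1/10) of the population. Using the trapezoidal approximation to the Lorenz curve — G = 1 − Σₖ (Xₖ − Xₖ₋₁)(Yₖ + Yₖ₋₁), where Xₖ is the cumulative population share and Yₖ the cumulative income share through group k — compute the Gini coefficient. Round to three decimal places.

0.378

Cumulative income shares Yₖ: 0.0120, 0.0290, 0.0730, 0.1320, 0.1910, 0.3190, 0.4620, 0.6120, 0.7790, 1.0000
Σ (Xₖ−Xₖ₋₁)(Yₖ+Yₖ₋₁) = (1/10)(0.0120+0.0000) + (1/10)(0.0290+0.0120) + (1/10)(0.0730+0.0290) + (1/10)(0.1320+0.0730) + (1/10)(0.1910+0.1320) + (1/10)(0.3190+0.1910) + (1/10)(0.4620+0.3190) + (1/10)(0.6120+0.4620) + (1/10)(0.7790+0.6120) + (1/10)(1.0000+0.7790)
  = 0.0012 + 0.0041 + 0.0102 + 0.0205 + 0.0323 + 0.0510 + 0.0781 + 0.1074 + 0.1391 + 0.1779 = 0.6218
G = 1 − 0.6218 = 0.3782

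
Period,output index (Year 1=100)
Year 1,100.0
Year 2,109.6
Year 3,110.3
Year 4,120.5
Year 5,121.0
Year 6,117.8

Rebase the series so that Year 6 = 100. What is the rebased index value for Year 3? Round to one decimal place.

93.6

Rebased(Year 3) = 110.3 / 117.8 × 100 = 93.6333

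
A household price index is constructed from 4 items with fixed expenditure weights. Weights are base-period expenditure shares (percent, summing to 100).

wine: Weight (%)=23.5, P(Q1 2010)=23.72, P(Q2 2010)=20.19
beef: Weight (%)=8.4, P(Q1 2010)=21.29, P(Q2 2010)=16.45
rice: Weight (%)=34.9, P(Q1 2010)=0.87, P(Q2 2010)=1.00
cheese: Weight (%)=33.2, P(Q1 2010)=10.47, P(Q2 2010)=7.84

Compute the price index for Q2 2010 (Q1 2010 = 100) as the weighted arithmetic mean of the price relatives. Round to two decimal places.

91.47

wine: 23.5 × (20.19/23.72) = 23.5 × 0.851180 = 20.0027
beef: 8.4 × (16.45/21.29) = 8.4 × 0.772663 = 6.4904
rice: 34.9 × (1.00/0.87) = 34.9 × 1.149425 = 40.1149
cheese: 33.2 × (7.84/10.47) = 33.2 × 0.748806 = 24.8604
Index = Σ wᵢ·(p₁ᵢ/p₀ᵢ) = 20.0027 + 6.4904 + 40.1149 + 24.8604 = 91.4684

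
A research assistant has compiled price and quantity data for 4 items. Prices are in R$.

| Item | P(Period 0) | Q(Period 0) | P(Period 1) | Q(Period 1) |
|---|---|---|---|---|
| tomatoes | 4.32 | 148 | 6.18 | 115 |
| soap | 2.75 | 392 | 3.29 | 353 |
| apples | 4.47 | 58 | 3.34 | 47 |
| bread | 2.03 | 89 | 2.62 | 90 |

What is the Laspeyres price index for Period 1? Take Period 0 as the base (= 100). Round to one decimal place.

Laspeyres price index uses base-period quantities as weights.
ΣP(Period 1)·Q(Period 0) = 6.18×148 + 3.29×392 + 3.34×58 + 2.62×89 = 914.64 + 1289.68 + 193.72 + 233.18 = 2631.22
ΣP(Period 0)·Q(Period 0) = 4.32×148 + 2.75×392 + 4.47×58 + 2.03×89 = 639.36 + 1078 + 259.26 + 180.67 = 2157.29
Index = 2631.22 / 2157.29 × 100 = 121.9688

122.0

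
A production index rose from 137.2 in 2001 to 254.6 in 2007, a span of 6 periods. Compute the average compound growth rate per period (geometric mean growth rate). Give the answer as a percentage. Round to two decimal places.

Growth factor = (254.6/137.2)^(1/6) = (1.855685)^(1/6) = 1.108538
Growth rate = 1.108538 − 1 = 0.108538 = 10.8538%

10.85%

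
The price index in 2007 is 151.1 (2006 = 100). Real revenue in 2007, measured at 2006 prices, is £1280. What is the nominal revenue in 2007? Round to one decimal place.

1934.1

Nominal = Real × (Index/100) = 1280 × (151.1/100)
        = 1280 × 1.511 = 1934.0800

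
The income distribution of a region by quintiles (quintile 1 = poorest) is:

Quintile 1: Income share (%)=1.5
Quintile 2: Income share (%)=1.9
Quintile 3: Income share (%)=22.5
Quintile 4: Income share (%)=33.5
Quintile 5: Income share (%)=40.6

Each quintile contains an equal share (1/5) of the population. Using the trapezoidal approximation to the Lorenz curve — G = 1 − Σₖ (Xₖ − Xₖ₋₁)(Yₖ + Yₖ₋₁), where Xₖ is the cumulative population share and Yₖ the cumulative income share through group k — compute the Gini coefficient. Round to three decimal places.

Cumulative income shares Yₖ: 0.0150, 0.0340, 0.2590, 0.5940, 1.0000
Σ (Xₖ−Xₖ₋₁)(Yₖ+Yₖ₋₁) = (1/5)(0.0150+0.0000) + (1/5)(0.0340+0.0150) + (1/5)(0.2590+0.0340) + (1/5)(0.5940+0.2590) + (1/5)(1.0000+0.5940)
  = 0.0030 + 0.0098 + 0.0586 + 0.1706 + 0.3188 = 0.5608
G = 1 − 0.5608 = 0.4392

0.439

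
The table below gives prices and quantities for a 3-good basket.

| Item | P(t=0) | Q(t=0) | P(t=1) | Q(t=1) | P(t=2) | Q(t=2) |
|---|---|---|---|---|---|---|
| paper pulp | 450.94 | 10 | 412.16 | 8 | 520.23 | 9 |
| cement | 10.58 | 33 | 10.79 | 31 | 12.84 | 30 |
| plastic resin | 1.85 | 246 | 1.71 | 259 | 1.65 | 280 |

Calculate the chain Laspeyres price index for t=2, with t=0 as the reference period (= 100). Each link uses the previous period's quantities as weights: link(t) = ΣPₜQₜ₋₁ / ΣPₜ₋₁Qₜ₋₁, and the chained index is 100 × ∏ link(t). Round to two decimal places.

Link t=0→t=1:
ΣP(t=1)Q(t=0) = 412.16×10 + 10.79×33 + 1.71×246 = 4121.6 + 356.07 + 420.66 = 4898.33
ΣP(t=0)Q(t=0) = 450.94×10 + 10.58×33 + 1.85×246 = 4509.4 + 349.14 + 455.1 = 5313.64
link = 4898.33/5313.64 = 0.921841
Link t=1→t=2:
ΣP(t=2)Q(t=1) = 520.23×8 + 12.84×31 + 1.65×259 = 4161.84 + 398.04 + 427.35 = 4987.23
ΣP(t=1)Q(t=1) = 412.16×8 + 10.79×31 + 1.71×259 = 3297.28 + 334.49 + 442.89 = 4074.66
link = 4987.23/4074.66 = 1.223962
Chained index = 100 × 0.921841 × 1.223962 = 112.8298

112.83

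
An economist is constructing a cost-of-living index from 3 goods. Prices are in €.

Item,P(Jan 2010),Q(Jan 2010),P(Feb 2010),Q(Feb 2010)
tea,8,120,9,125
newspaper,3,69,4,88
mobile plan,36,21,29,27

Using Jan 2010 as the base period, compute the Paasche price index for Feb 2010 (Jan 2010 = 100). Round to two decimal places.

101.07

Paasche price index uses current-period quantities as weights.
ΣP(Feb 2010)·Q(Feb 2010) = 9×125 + 4×88 + 29×27 = 1125 + 352 + 783 = 2260
ΣP(Jan 2010)·Q(Feb 2010) = 8×125 + 3×88 + 36×27 = 1000 + 264 + 972 = 2236
Index = 2260 / 2236 × 100 = 101.0733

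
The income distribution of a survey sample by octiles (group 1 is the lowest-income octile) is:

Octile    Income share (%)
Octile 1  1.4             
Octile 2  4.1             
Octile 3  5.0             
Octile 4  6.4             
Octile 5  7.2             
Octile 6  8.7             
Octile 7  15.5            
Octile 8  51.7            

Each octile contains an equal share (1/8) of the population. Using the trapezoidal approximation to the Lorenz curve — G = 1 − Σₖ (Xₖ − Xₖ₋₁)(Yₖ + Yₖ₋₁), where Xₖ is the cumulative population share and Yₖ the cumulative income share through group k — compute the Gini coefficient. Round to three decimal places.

Cumulative income shares Yₖ: 0.0140, 0.0550, 0.1050, 0.1690, 0.2410, 0.3280, 0.4830, 1.0000
Σ (Xₖ−Xₖ₋₁)(Yₖ+Yₖ₋₁) = (1/8)(0.0140+0.0000) + (1/8)(0.0550+0.0140) + (1/8)(0.1050+0.0550) + (1/8)(0.1690+0.1050) + (1/8)(0.2410+0.1690) + (1/8)(0.3280+0.2410) + (1/8)(0.4830+0.3280) + (1/8)(1.0000+0.4830)
  = 0.0017 + 0.0086 + 0.0200 + 0.0342 + 0.0512 + 0.0711 + 0.1014 + 0.1854 = 0.4738
G = 1 − 0.4738 = 0.5262

0.526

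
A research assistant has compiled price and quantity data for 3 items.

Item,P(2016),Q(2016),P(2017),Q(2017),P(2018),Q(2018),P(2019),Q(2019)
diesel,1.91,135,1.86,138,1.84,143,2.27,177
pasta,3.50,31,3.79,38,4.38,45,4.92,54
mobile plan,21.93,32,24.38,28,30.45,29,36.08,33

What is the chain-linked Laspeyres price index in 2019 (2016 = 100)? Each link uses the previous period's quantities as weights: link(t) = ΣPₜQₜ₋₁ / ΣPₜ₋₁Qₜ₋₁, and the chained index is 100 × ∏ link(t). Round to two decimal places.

Link 2016→2017:
ΣP(2017)Q(2016) = 1.86×135 + 3.79×31 + 24.38×32 = 251.1 + 117.49 + 780.16 = 1148.75
ΣP(2016)Q(2016) = 1.91×135 + 3.50×31 + 21.93×32 = 257.85 + 108.5 + 701.76 = 1068.11
link = 1148.75/1068.11 = 1.075498
Link 2017→2018:
ΣP(2018)Q(2017) = 1.84×138 + 4.38×38 + 30.45×28 = 253.92 + 166.44 + 852.6 = 1272.96
ΣP(2017)Q(2017) = 1.86×138 + 3.79×38 + 24.38×28 = 256.68 + 144.02 + 682.64 = 1083.34
link = 1272.96/1083.34 = 1.175033
Link 2018→2019:
ΣP(2019)Q(2018) = 2.27×143 + 4.92×45 + 36.08×29 = 324.61 + 221.4 + 1046.32 = 1592.33
ΣP(2018)Q(2018) = 1.84×143 + 4.38×45 + 30.45×29 = 263.12 + 197.1 + 883.05 = 1343.27
link = 1592.33/1343.27 = 1.185413
Chained index = 100 × 1.075498 × 1.175033 × 1.185413 = 149.8060

149.81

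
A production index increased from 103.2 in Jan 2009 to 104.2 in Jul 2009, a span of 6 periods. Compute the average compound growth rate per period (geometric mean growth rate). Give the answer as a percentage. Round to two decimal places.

Growth factor = (104.2/103.2)^(1/6) = (1.009690)^(1/6) = 1.001609
Growth rate = 1.001609 − 1 = 0.001609 = 0.1609%

0.16%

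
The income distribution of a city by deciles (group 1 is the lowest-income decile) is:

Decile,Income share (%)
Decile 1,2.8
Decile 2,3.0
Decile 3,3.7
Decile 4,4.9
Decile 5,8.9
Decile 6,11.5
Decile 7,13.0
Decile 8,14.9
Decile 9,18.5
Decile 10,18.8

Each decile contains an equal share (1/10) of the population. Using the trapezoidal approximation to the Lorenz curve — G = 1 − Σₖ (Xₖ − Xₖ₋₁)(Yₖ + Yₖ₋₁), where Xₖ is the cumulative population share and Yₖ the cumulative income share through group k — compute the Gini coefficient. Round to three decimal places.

Cumulative income shares Yₖ: 0.0280, 0.0580, 0.0950, 0.1440, 0.2330, 0.3480, 0.4780, 0.6270, 0.8120, 1.0000
Σ (Xₖ−Xₖ₋₁)(Yₖ+Yₖ₋₁) = (1/10)(0.0280+0.0000) + (1/10)(0.0580+0.0280) + (1/10)(0.0950+0.0580) + (1/10)(0.1440+0.0950) + (1/10)(0.2330+0.1440) + (1/10)(0.3480+0.2330) + (1/10)(0.4780+0.3480) + (1/10)(0.6270+0.4780) + (1/10)(0.8120+0.6270) + (1/10)(1.0000+0.8120)
  = 0.0028 + 0.0086 + 0.0153 + 0.0239 + 0.0377 + 0.0581 + 0.0826 + 0.1105 + 0.1439 + 0.1812 = 0.6646
G = 1 − 0.6646 = 0.3354

0.335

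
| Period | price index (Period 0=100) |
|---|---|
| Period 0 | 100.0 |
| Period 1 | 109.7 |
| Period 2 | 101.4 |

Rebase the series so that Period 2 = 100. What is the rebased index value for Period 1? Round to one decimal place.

Rebased(Period 1) = 109.7 / 101.4 × 100 = 108.1854

108.2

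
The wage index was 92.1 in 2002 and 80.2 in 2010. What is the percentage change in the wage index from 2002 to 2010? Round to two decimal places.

Change = (80.2 − 92.1) / 92.1 × 100
       = -11.9 / 92.1 × 100 = -12.9207%

-12.92%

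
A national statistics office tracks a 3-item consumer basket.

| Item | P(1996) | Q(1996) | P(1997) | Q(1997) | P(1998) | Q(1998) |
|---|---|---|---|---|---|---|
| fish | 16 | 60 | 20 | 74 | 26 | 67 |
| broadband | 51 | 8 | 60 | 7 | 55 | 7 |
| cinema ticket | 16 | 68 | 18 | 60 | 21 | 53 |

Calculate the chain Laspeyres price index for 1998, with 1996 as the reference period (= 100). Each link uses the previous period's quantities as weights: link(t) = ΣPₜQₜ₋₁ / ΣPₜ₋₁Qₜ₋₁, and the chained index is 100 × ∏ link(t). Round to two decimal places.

141.61

Link 1996→1997:
ΣP(1997)Q(1996) = 20×60 + 60×8 + 18×68 = 1200 + 480 + 1224 = 2904
ΣP(1996)Q(1996) = 16×60 + 51×8 + 16×68 = 960 + 408 + 1088 = 2456
link = 2904/2456 = 1.182410
Link 1997→1998:
ΣP(1998)Q(1997) = 26×74 + 55×7 + 21×60 = 1924 + 385 + 1260 = 3569
ΣP(1997)Q(1997) = 20×74 + 60×7 + 18×60 = 1480 + 420 + 1080 = 2980
link = 3569/2980 = 1.197651
Chained index = 100 × 1.182410 × 1.197651 = 141.6115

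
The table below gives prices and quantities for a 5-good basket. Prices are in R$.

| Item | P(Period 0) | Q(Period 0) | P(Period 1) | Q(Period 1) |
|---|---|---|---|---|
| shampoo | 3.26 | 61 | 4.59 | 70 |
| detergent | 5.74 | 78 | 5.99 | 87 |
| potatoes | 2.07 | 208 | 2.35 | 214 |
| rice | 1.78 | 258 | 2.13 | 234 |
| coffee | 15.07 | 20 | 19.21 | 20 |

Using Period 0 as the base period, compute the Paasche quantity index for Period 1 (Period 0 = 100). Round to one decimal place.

Paasche quantity index uses current-period prices as weights.
ΣP(Period 1)·Q(Period 1) = 4.59×70 + 5.99×87 + 2.35×214 + 2.13×234 + 19.21×20 = 321.3 + 521.13 + 502.9 + 498.42 + 384.2 = 2227.95
ΣP(Period 1)·Q(Period 0) = 4.59×61 + 5.99×78 + 2.35×208 + 2.13×258 + 19.21×20 = 279.99 + 467.22 + 488.8 + 549.54 + 384.2 = 2169.75
Index = 2227.95 / 2169.75 × 100 = 102.6823

102.7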